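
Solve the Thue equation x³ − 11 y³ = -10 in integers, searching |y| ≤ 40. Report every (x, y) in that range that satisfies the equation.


The equation is x³ - 11y³ = -10. For fixed y, x³ = 11·y³ − 10, so a solution requires the RHS to be a perfect cube.
Strategy: iterate y from -40 to 40, compute RHS = 11·y³ − 10, and check whether it is a (positive or negative) perfect cube.
Check small values of y:
  y = 0: RHS = -10 is not a perfect cube.
  y = 1: RHS = 1 = (1)³ ⇒ x = 1 works.
  y = -1: RHS = -21 is not a perfect cube.
  y = 2: RHS = 78 is not a perfect cube.
  y = -2: RHS = -98 is not a perfect cube.
  y = 3: RHS = 287 is not a perfect cube.
  y = -3: RHS = -307 is not a perfect cube.
Continuing the search up to |y| = 40 finds no further solutions beyond those listed.
Collected solutions: (1, 1).

Solutions (with |y| ≤ 40): (1, 1).


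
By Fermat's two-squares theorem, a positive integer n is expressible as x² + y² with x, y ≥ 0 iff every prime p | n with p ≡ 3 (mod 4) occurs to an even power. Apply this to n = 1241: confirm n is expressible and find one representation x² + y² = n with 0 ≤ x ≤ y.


Step 1: Factor n = 1241 = 17 · 73.
Step 2: Check the mod-4 condition on each prime factor: 17 ≡ 1 (mod 4), exponent 1; 73 ≡ 1 (mod 4), exponent 1.
All primes ≡ 3 (mod 4) appear to even exponent (or don't appear), so by the two-squares theorem n IS expressible as a sum of two squares.
Step 3: Build a representation. Here n = 17 · 73 is a product of primes ≡ 1 (mod 4). Each prime p ≡ 1 (mod 4) is itself a sum of two squares; find a² by testing p − a² for a perfect square:
  17: 17 − 1² = 16 = 4² ⇒ 17 = 1² + 4².
  73: 73 − 1² = 72, 73 − 2² = 69, 73 − 3² = 64 = 8² ⇒ 73 = 3² + 8².
  Combine using the Brahmagupta–Fibonacci identity (a² + b²)(c² + d²) = (ac − bd)² + (ad + bc)² = (ac + bd)² + (ad − bc)²:
  17 · 73 = 1241: from (1² + 4²)(3² + 8²), take (1·3 − 4·8, 1·8 + 4·3) = (3 − 32, 8 + 12) = (-29, 20); dropping signs (only squares matter) gives (29, 20); check 29² + 20² = 841 + 400 = 1241 ✓.
Step 4: Order so x ≤ y and verify: 20² + 29² = 400 + 841 = 1241 = n. ✓

n = 1241 = 20² + 29² (one valid representation with x ≤ y).


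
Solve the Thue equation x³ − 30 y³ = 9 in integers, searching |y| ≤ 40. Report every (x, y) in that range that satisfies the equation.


The equation is x³ - 30y³ = 9. For fixed y, x³ = 30·y³ + 9, so a solution requires the RHS to be a perfect cube.
Strategy: iterate y from -40 to 40, compute RHS = 30·y³ + 9, and check whether it is a (positive or negative) perfect cube.
Check small values of y:
  y = 0: RHS = 9 is not a perfect cube.
  y = 1: RHS = 39 is not a perfect cube.
  y = -1: RHS = -21 is not a perfect cube.
  y = 2: RHS = 249 is not a perfect cube.
  y = -2: RHS = -231 is not a perfect cube.
  y = 3: RHS = 819 is not a perfect cube.
  y = -3: RHS = -801 is not a perfect cube.
Continuing the search up to |y| = 40 finds no solutions either.
No (x, y) in the scanned range satisfies the equation.

No integer solutions with |y| ≤ 40.


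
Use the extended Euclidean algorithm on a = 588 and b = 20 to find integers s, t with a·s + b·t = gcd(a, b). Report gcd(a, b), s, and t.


Euclidean algorithm on (588, 20) — divide until remainder is 0:
  588 = 29 · 20 + 8
  20 = 2 · 8 + 4
  8 = 2 · 4 + 0
gcd(588, 20) = 4.
Track Bezout coefficients alongside the remainders: start with r₀ = 588 = a·1 + b·0 (s = 1, t = 0) and r₁ = 20 = a·0 + b·1 (s = 0, t = 1); each new remainder r_{k+1} = r_{k-1} − q_k·r_k inherits s_{k+1} = s_{k-1} − q_k·s_k, t_{k+1} = t_{k-1} − q_k·t_k, so r_k = a·s_k + b·t_k at every step:
  q = 29: r = 8, s = 1 − 29·0 = 1, t = 0 − 29·1 = -29  (check: 588·1 + 20·(-29) = 8)
  q = 2: r = 4, s = 0 − 2·1 = -2, t = 1 − 2·(-29) = 59  (check: 588·(-2) + 20·59 = 4)
The row with r = 4 (the gcd) gives the Bezout coefficients s = -2, t = 59.
Result: 588 · (-2) + 20 · (59) = 4.

gcd(588, 20) = 4; s = -2, t = 59 (check: 588·(-2) + 20·59 = 4).


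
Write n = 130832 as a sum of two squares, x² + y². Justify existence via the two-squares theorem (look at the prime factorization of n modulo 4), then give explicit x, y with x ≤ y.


Step 1: Factor n = 130832 = 2^4 · 13 · 17 · 37.
Step 2: Check the mod-4 condition on each prime factor: 2 = 2 (special); 13 ≡ 1 (mod 4), exponent 1; 17 ≡ 1 (mod 4), exponent 1; 37 ≡ 1 (mod 4), exponent 1.
All primes ≡ 3 (mod 4) appear to even exponent (or don't appear), so by the two-squares theorem n IS expressible as a sum of two squares.
Step 3: Build a representation. Group n = k² · m with k = 4 and m = 13 · 17 · 37 = 8177 (a product of primes ≡ 1 (mod 4)); a representation of m scales to one of n via (k·x)² + (k·y)² = k²(x² + y²). Each prime p ≡ 1 (mod 4) is itself a sum of two squares; find a² by testing p − a² for a perfect square:
  13: 13 − 1² = 12, 13 − 2² = 9 = 3² ⇒ 13 = 2² + 3².
  17: 17 − 1² = 16 = 4² ⇒ 17 = 1² + 4².
  37: 37 − 1² = 36 = 6² ⇒ 37 = 1² + 6².
  Combine using the Brahmagupta–Fibonacci identity (a² + b²)(c² + d²) = (ac − bd)² + (ad + bc)² = (ac + bd)² + (ad − bc)²:
  13 · 17 = 221: from (2² + 3²)(1² + 4²), take (2·1 − 3·4, 2·4 + 3·1) = (2 − 12, 8 + 3) = (-10, 11); dropping signs (only squares matter) gives (10, 11); check 10² + 11² = 100 + 121 = 221 ✓.
  221 · 37 = 8177: from (10² + 11²)(1² + 6²), take (10·1 − 11·6, 10·6 + 11·1) = (10 − 66, 60 + 11) = (-56, 71); dropping signs (only squares matter) gives (56, 71); check 56² + 71² = 3136 + 5041 = 8177 ✓.
  Scale by k = 4: (4·56, 4·71) = (224, 284).
Step 4: Order so x ≤ y and verify: 224² + 284² = 50176 + 80656 = 130832 = n. ✓

n = 130832 = 224² + 284² (one valid representation with x ≤ y).


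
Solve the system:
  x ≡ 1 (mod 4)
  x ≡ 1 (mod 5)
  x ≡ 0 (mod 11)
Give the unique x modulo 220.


Moduli 4, 5, 11 are pairwise coprime; by CRT there is a unique solution modulo M = 4 · 5 · 11 = 220.
Solve pairwise, accumulating the modulus:
  Start with x ≡ 1 (mod 4).
  Combine with x ≡ 1 (mod 5): since gcd(4, 5) = 1, we get a unique residue mod 20.
    Write x = 1 + 4·t and substitute into x ≡ 1 (mod 5): 4·t ≡ 1 − 1 = 0 (mod 5).
    The inverse of 4 mod 5 is 4 (since 4·4 = 16 = 3·5 + 1), so t ≡ 4·0 = 0 ≡ 0 (mod 5).
    Then x = 1 + 4·0 = 1, valid modulo lcm(4, 5) = 20: x ≡ 1 (mod 20).
  Combine with x ≡ 0 (mod 11): since gcd(20, 11) = 1, we get a unique residue mod 220.
    Write x = 1 + 20·t and substitute into x ≡ 0 (mod 11): 20·t ≡ 0 − 1 = -1 (mod 11).
    Reduce coefficients mod 11: 9·t ≡ 10 (mod 11).
    The inverse of 9 mod 11 is 5 (since 9·5 = 45 = 4·11 + 1), so t ≡ 5·10 = 50 ≡ 6 (mod 11).
    Then x = 1 + 20·6 = 121, valid modulo lcm(20, 11) = 220: x ≡ 121 (mod 220).
Verify: 121 mod 4 = 1 ✓, 121 mod 5 = 1 ✓, 121 mod 11 = 0 ✓.

x ≡ 121 (mod 220).


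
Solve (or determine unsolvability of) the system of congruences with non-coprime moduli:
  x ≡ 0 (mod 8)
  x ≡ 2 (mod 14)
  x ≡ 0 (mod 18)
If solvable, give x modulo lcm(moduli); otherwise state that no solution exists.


Moduli 8, 14, 18 are not pairwise coprime, so CRT works modulo lcm(m_i) when all pairwise compatibility conditions hold.
Pairwise compatibility: gcd(m_i, m_j) must divide a_i - a_j for every pair.
Merge one congruence at a time:
  Start: x ≡ 0 (mod 8).
  Combine with x ≡ 2 (mod 14): gcd(8, 14) = 2; 2 - 0 = 2, which IS divisible by 2, so compatible.
    Write x = 0 + 8·t and substitute into x ≡ 2 (mod 14): 8·t ≡ 2 − 0 = 2 (mod 14).
    Divide the congruence (and modulus) by g = 2: 4·t ≡ 1 (mod 7).
    The inverse of 4 mod 7 is 2 (since 4·2 = 8 = 1·7 + 1), so t ≡ 2·1 = 2 ≡ 2 (mod 7).
    Then x = 0 + 8·2 = 16, valid modulo lcm(8, 14) = 56: x ≡ 16 (mod 56).
  Combine with x ≡ 0 (mod 18): gcd(56, 18) = 2; 0 - 16 = -16, which IS divisible by 2, so compatible.
    Write x = 16 + 56·t and substitute into x ≡ 0 (mod 18): 56·t ≡ 0 − 16 = -16 (mod 18).
    Divide the congruence (and modulus) by g = 2: 28·t ≡ -8 (mod 9).
    Reduce coefficients mod 9: 1·t ≡ 1 (mod 9).
    So t ≡ 1 (mod 9).
    Then x = 16 + 56·1 = 72, valid modulo lcm(56, 18) = 504: x ≡ 72 (mod 504).
Verify: 72 mod 8 = 0, 72 mod 14 = 2, 72 mod 18 = 0.

x ≡ 72 (mod 504).


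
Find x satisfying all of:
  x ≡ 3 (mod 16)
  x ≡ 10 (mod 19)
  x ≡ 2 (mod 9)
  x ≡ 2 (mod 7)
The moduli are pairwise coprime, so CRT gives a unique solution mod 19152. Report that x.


Product of moduli M = 16 · 19 · 9 · 7 = 19152.
Merge one congruence at a time:
  Start: x ≡ 3 (mod 16).
  Combine with x ≡ 10 (mod 19); new modulus lcm = 304.
    Write x = 3 + 16·t and substitute into x ≡ 10 (mod 19): 16·t ≡ 10 − 3 = 7 (mod 19).
    The inverse of 16 mod 19 is 6 (since 16·6 = 96 = 5·19 + 1), so t ≡ 6·7 = 42 ≡ 4 (mod 19).
    Then x = 3 + 16·4 = 67, valid modulo lcm(16, 19) = 304: x ≡ 67 (mod 304).
  Combine with x ≡ 2 (mod 9); new modulus lcm = 2736.
    Write x = 67 + 304·t and substitute into x ≡ 2 (mod 9): 304·t ≡ 2 − 67 = -65 (mod 9).
    Reduce coefficients mod 9: 7·t ≡ 7 (mod 9).
    The inverse of 7 mod 9 is 4 (since 7·4 = 28 = 3·9 + 1), so t ≡ 4·7 = 28 ≡ 1 (mod 9).
    Then x = 67 + 304·1 = 371, valid modulo lcm(304, 9) = 2736: x ≡ 371 (mod 2736).
  Combine with x ≡ 2 (mod 7); new modulus lcm = 19152.
    Write x = 371 + 2736·t and substitute into x ≡ 2 (mod 7): 2736·t ≡ 2 − 371 = -369 (mod 7).
    Reduce coefficients mod 7: 6·t ≡ 2 (mod 7).
    The inverse of 6 mod 7 is 6 (since 6·6 = 36 = 5·7 + 1), so t ≡ 6·2 = 12 ≡ 5 (mod 7).
    Then x = 371 + 2736·5 = 14051, valid modulo lcm(2736, 7) = 19152: x ≡ 14051 (mod 19152).
Verify against each original: 14051 mod 16 = 3, 14051 mod 19 = 10, 14051 mod 9 = 2, 14051 mod 7 = 2.

x ≡ 14051 (mod 19152).


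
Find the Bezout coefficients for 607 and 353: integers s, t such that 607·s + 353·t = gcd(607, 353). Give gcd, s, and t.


Euclidean algorithm on (607, 353) — divide until remainder is 0:
  607 = 1 · 353 + 254
  353 = 1 · 254 + 99
  254 = 2 · 99 + 56
  99 = 1 · 56 + 43
  56 = 1 · 43 + 13
  43 = 3 · 13 + 4
  13 = 3 · 4 + 1
  4 = 4 · 1 + 0
gcd(607, 353) = 1.
Track Bezout coefficients alongside the remainders: start with r₀ = 607 = a·1 + b·0 (s = 1, t = 0) and r₁ = 353 = a·0 + b·1 (s = 0, t = 1); each new remainder r_{k+1} = r_{k-1} − q_k·r_k inherits s_{k+1} = s_{k-1} − q_k·s_k, t_{k+1} = t_{k-1} − q_k·t_k, so r_k = a·s_k + b·t_k at every step:
  q = 1: r = 254, s = 1 − 1·0 = 1, t = 0 − 1·1 = -1  (check: 607·1 + 353·(-1) = 254)
  q = 1: r = 99, s = 0 − 1·1 = -1, t = 1 − 1·(-1) = 2  (check: 607·(-1) + 353·2 = 99)
  q = 2: r = 56, s = 1 − 2·(-1) = 3, t = -1 − 2·2 = -5  (check: 607·3 + 353·(-5) = 56)
  q = 1: r = 43, s = -1 − 1·3 = -4, t = 2 − 1·(-5) = 7  (check: 607·(-4) + 353·7 = 43)
  q = 1: r = 13, s = 3 − 1·(-4) = 7, t = -5 − 1·7 = -12  (check: 607·7 + 353·(-12) = 13)
  q = 3: r = 4, s = -4 − 3·7 = -25, t = 7 − 3·(-12) = 43  (check: 607·(-25) + 353·43 = 4)
  q = 3: r = 1, s = 7 − 3·(-25) = 82, t = -12 − 3·43 = -141  (check: 607·82 + 353·(-141) = 1)
The row with r = 1 (the gcd) gives the Bezout coefficients s = 82, t = -141.
Result: 607 · (82) + 353 · (-141) = 1.

gcd(607, 353) = 1; s = 82, t = -141 (check: 607·82 + 353·(-141) = 1).


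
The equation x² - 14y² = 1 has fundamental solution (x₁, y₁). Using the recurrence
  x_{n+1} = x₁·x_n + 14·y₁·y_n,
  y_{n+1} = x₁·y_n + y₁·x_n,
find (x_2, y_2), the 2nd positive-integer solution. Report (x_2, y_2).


Step 1: Find the fundamental solution (x₁, y₁) of x² - 14y² = 1.
  Expand √14 as a continued fraction. a₀ = ⌊√14⌋ = 3; iterate m_{k+1} = d_k·a_k − m_k, d_{k+1} = (14 − m_{k+1}²)/d_k, a_{k+1} = ⌊(a₀ + m_{k+1})/d_{k+1}⌋ (starting m₀ = 0, d₀ = 1), with convergents p_k = a_k·p_{k-1} + p_{k-2}, q_k = a_k·q_{k-1} + q_{k-2} (p₋₁ = 1, q₋₁ = 0):
  k = 0: a₀ = 3; p₀/q₀ = 3/1; p₀² − 14·q₀² = 9 − 14 = -5.
  k = 1: m = 3, d = 5, a = ⌊(3 + 3)/5⌋ = 1; p/q = (1·3 + 1)/(1·1 + 0) = 4/1; p² − 14·q² = 16 − 14 = 2.
  k = 2: m = 2, d = 2, a = ⌊(3 + 2)/2⌋ = 2; p/q = (2·4 + 3)/(2·1 + 1) = 11/3; p² − 14·q² = 121 − 126 = -5.
  k = 3: m = 2, d = 5, a = ⌊(3 + 2)/5⌋ = 1; p/q = (1·11 + 4)/(1·3 + 1) = 15/4; p² − 14·q² = 225 − 224 = 1.
  The first convergent with p² − 14·q² = 1 gives the fundamental solution (x₁, y₁) = (15, 4).
Step 2: Apply the recurrence (x_{n+1}, y_{n+1}) = (x₁x_n + 14y₁y_n, x₁y_n + y₁x_n) repeatedly.
  From (x_1, y_1) = (15, 4): x_2 = 15·15 + 14·4·4 = 449; y_2 = 15·4 + 4·15 = 120.
Step 3: Verify x_2² - 14·y_2² = 201601 - 201600 = 1 (should be 1). ✓

(x_1, y_1) = (15, 4); (x_2, y_2) = (449, 120).


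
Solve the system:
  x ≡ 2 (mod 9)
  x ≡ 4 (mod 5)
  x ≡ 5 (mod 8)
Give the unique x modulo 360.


Moduli 9, 5, 8 are pairwise coprime; by CRT there is a unique solution modulo M = 9 · 5 · 8 = 360.
Solve pairwise, accumulating the modulus:
  Start with x ≡ 2 (mod 9).
  Combine with x ≡ 4 (mod 5): since gcd(9, 5) = 1, we get a unique residue mod 45.
    Write x = 2 + 9·t and substitute into x ≡ 4 (mod 5): 9·t ≡ 4 − 2 = 2 (mod 5).
    Reduce coefficients mod 5: 4·t ≡ 2 (mod 5).
    The inverse of 4 mod 5 is 4 (since 4·4 = 16 = 3·5 + 1), so t ≡ 4·2 = 8 ≡ 3 (mod 5).
    Then x = 2 + 9·3 = 29, valid modulo lcm(9, 5) = 45: x ≡ 29 (mod 45).
  Combine with x ≡ 5 (mod 8): since gcd(45, 8) = 1, we get a unique residue mod 360.
    Write x = 29 + 45·t and substitute into x ≡ 5 (mod 8): 45·t ≡ 5 − 29 = -24 (mod 8).
    Reduce coefficients mod 8: 5·t ≡ 0 (mod 8).
    The inverse of 5 mod 8 is 5 (since 5·5 = 25 = 3·8 + 1), so t ≡ 5·0 = 0 ≡ 0 (mod 8).
    Then x = 29 + 45·0 = 29, valid modulo lcm(45, 8) = 360: x ≡ 29 (mod 360).
Verify: 29 mod 9 = 2 ✓, 29 mod 5 = 4 ✓, 29 mod 8 = 5 ✓.

x ≡ 29 (mod 360).


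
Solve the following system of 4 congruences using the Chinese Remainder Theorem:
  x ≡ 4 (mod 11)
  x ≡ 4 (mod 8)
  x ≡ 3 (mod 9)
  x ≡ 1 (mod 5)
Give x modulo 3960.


Product of moduli M = 11 · 8 · 9 · 5 = 3960.
Merge one congruence at a time:
  Start: x ≡ 4 (mod 11).
  Combine with x ≡ 4 (mod 8); new modulus lcm = 88.
    Write x = 4 + 11·t and substitute into x ≡ 4 (mod 8): 11·t ≡ 4 − 4 = 0 (mod 8).
    Reduce coefficients mod 8: 3·t ≡ 0 (mod 8).
    The inverse of 3 mod 8 is 3 (since 3·3 = 9 = 1·8 + 1), so t ≡ 3·0 = 0 ≡ 0 (mod 8).
    Then x = 4 + 11·0 = 4, valid modulo lcm(11, 8) = 88: x ≡ 4 (mod 88).
  Combine with x ≡ 3 (mod 9); new modulus lcm = 792.
    Write x = 4 + 88·t and substitute into x ≡ 3 (mod 9): 88·t ≡ 3 − 4 = -1 (mod 9).
    Reduce coefficients mod 9: 7·t ≡ 8 (mod 9).
    The inverse of 7 mod 9 is 4 (since 7·4 = 28 = 3·9 + 1), so t ≡ 4·8 = 32 ≡ 5 (mod 9).
    Then x = 4 + 88·5 = 444, valid modulo lcm(88, 9) = 792: x ≡ 444 (mod 792).
  Combine with x ≡ 1 (mod 5); new modulus lcm = 3960.
    Write x = 444 + 792·t and substitute into x ≡ 1 (mod 5): 792·t ≡ 1 − 444 = -443 (mod 5).
    Reduce coefficients mod 5: 2·t ≡ 2 (mod 5).
    The inverse of 2 mod 5 is 3 (since 2·3 = 6 = 1·5 + 1), so t ≡ 3·2 = 6 ≡ 1 (mod 5).
    Then x = 444 + 792·1 = 1236, valid modulo lcm(792, 5) = 3960: x ≡ 1236 (mod 3960).
Verify against each original: 1236 mod 11 = 4, 1236 mod 8 = 4, 1236 mod 9 = 3, 1236 mod 5 = 1.

x ≡ 1236 (mod 3960).


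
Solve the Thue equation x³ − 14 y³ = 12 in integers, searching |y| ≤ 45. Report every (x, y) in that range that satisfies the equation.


The equation is x³ - 14y³ = 12. For fixed y, x³ = 14·y³ + 12, so a solution requires the RHS to be a perfect cube.
Strategy: iterate y from -45 to 45, compute RHS = 14·y³ + 12, and check whether it is a (positive or negative) perfect cube.
Check small values of y:
  y = 0: RHS = 12 is not a perfect cube.
  y = 1: RHS = 26 is not a perfect cube.
  y = -1: RHS = -2 is not a perfect cube.
  y = 2: RHS = 124 is not a perfect cube.
  y = -2: RHS = -100 is not a perfect cube.
  y = 3: RHS = 390 is not a perfect cube.
  y = -3: RHS = -366 is not a perfect cube.
Continuing the search up to |y| = 45 finds no solutions either.
No (x, y) in the scanned range satisfies the equation.

No integer solutions with |y| ≤ 45.


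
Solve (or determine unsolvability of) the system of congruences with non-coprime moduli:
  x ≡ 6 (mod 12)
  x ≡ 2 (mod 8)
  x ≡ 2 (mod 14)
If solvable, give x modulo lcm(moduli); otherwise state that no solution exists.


Moduli 12, 8, 14 are not pairwise coprime, so CRT works modulo lcm(m_i) when all pairwise compatibility conditions hold.
Pairwise compatibility: gcd(m_i, m_j) must divide a_i - a_j for every pair.
Merge one congruence at a time:
  Start: x ≡ 6 (mod 12).
  Combine with x ≡ 2 (mod 8): gcd(12, 8) = 4; 2 - 6 = -4, which IS divisible by 4, so compatible.
    Write x = 6 + 12·t and substitute into x ≡ 2 (mod 8): 12·t ≡ 2 − 6 = -4 (mod 8).
    Divide the congruence (and modulus) by g = 4: 3·t ≡ -1 (mod 2).
    Reduce coefficients mod 2: 1·t ≡ 1 (mod 2).
    So t ≡ 1 (mod 2).
    Then x = 6 + 12·1 = 18, valid modulo lcm(12, 8) = 24: x ≡ 18 (mod 24).
  Combine with x ≡ 2 (mod 14): gcd(24, 14) = 2; 2 - 18 = -16, which IS divisible by 2, so compatible.
    Write x = 18 + 24·t and substitute into x ≡ 2 (mod 14): 24·t ≡ 2 − 18 = -16 (mod 14).
    Divide the congruence (and modulus) by g = 2: 12·t ≡ -8 (mod 7).
    Reduce coefficients mod 7: 5·t ≡ 6 (mod 7).
    The inverse of 5 mod 7 is 3 (since 5·3 = 15 = 2·7 + 1), so t ≡ 3·6 = 18 ≡ 4 (mod 7).
    Then x = 18 + 24·4 = 114, valid modulo lcm(24, 14) = 168: x ≡ 114 (mod 168).
Verify: 114 mod 12 = 6, 114 mod 8 = 2, 114 mod 14 = 2.

x ≡ 114 (mod 168).


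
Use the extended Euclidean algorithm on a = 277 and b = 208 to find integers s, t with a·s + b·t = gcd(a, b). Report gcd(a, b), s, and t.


Euclidean algorithm on (277, 208) — divide until remainder is 0:
  277 = 1 · 208 + 69
  208 = 3 · 69 + 1
  69 = 69 · 1 + 0
gcd(277, 208) = 1.
Track Bezout coefficients alongside the remainders: start with r₀ = 277 = a·1 + b·0 (s = 1, t = 0) and r₁ = 208 = a·0 + b·1 (s = 0, t = 1); each new remainder r_{k+1} = r_{k-1} − q_k·r_k inherits s_{k+1} = s_{k-1} − q_k·s_k, t_{k+1} = t_{k-1} − q_k·t_k, so r_k = a·s_k + b·t_k at every step:
  q = 1: r = 69, s = 1 − 1·0 = 1, t = 0 − 1·1 = -1  (check: 277·1 + 208·(-1) = 69)
  q = 3: r = 1, s = 0 − 3·1 = -3, t = 1 − 3·(-1) = 4  (check: 277·(-3) + 208·4 = 1)
The row with r = 1 (the gcd) gives the Bezout coefficients s = -3, t = 4.
Result: 277 · (-3) + 208 · (4) = 1.

gcd(277, 208) = 1; s = -3, t = 4 (check: 277·(-3) + 208·4 = 1).


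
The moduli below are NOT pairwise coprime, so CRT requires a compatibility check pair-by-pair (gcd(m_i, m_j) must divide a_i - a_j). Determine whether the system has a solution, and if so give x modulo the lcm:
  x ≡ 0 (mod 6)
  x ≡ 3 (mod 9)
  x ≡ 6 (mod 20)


Moduli 6, 9, 20 are not pairwise coprime, so CRT works modulo lcm(m_i) when all pairwise compatibility conditions hold.
Pairwise compatibility: gcd(m_i, m_j) must divide a_i - a_j for every pair.
Merge one congruence at a time:
  Start: x ≡ 0 (mod 6).
  Combine with x ≡ 3 (mod 9): gcd(6, 9) = 3; 3 - 0 = 3, which IS divisible by 3, so compatible.
    Write x = 0 + 6·t and substitute into x ≡ 3 (mod 9): 6·t ≡ 3 − 0 = 3 (mod 9).
    Divide the congruence (and modulus) by g = 3: 2·t ≡ 1 (mod 3).
    The inverse of 2 mod 3 is 2 (since 2·2 = 4 = 1·3 + 1), so t ≡ 2·1 = 2 ≡ 2 (mod 3).
    Then x = 0 + 6·2 = 12, valid modulo lcm(6, 9) = 18: x ≡ 12 (mod 18).
  Combine with x ≡ 6 (mod 20): gcd(18, 20) = 2; 6 - 12 = -6, which IS divisible by 2, so compatible.
    Write x = 12 + 18·t and substitute into x ≡ 6 (mod 20): 18·t ≡ 6 − 12 = -6 (mod 20).
    Divide the congruence (and modulus) by g = 2: 9·t ≡ -3 (mod 10).
    Reduce coefficients mod 10: 9·t ≡ 7 (mod 10).
    The inverse of 9 mod 10 is 9 (since 9·9 = 81 = 8·10 + 1), so t ≡ 9·7 = 63 ≡ 3 (mod 10).
    Then x = 12 + 18·3 = 66, valid modulo lcm(18, 20) = 180: x ≡ 66 (mod 180).
Verify: 66 mod 6 = 0, 66 mod 9 = 3, 66 mod 20 = 6.

x ≡ 66 (mod 180).


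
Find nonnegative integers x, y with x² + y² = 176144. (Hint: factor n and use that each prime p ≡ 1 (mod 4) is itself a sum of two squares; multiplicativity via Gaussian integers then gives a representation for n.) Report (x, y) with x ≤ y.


Step 1: Factor n = 176144 = 2^4 · 101 · 109.
Step 2: Check the mod-4 condition on each prime factor: 2 = 2 (special); 101 ≡ 1 (mod 4), exponent 1; 109 ≡ 1 (mod 4), exponent 1.
All primes ≡ 3 (mod 4) appear to even exponent (or don't appear), so by the two-squares theorem n IS expressible as a sum of two squares.
Step 3: Build a representation. Group n = k² · m with k = 4 and m = 101 · 109 = 11009 (a product of primes ≡ 1 (mod 4)); a representation of m scales to one of n via (k·x)² + (k·y)² = k²(x² + y²). Each prime p ≡ 1 (mod 4) is itself a sum of two squares; find a² by testing p − a² for a perfect square:
  101: 101 − 1² = 100 = 10² ⇒ 101 = 1² + 10².
  109: 109 − 1² = 108, 109 − 2² = 105, 109 − 3² = 100 = 10² ⇒ 109 = 3² + 10².
  Combine using the Brahmagupta–Fibonacci identity (a² + b²)(c² + d²) = (ac − bd)² + (ad + bc)² = (ac + bd)² + (ad − bc)²:
  101 · 109 = 11009: from (1² + 10²)(3² + 10²), take (1·3 − 10·10, 1·10 + 10·3) = (3 − 100, 10 + 30) = (-97, 40); dropping signs (only squares matter) gives (97, 40); check 97² + 40² = 9409 + 1600 = 11009 ✓.
  Scale by k = 4: (4·97, 4·40) = (388, 160).
Step 4: Order so x ≤ y and verify: 160² + 388² = 25600 + 150544 = 176144 = n. ✓

n = 176144 = 160² + 388² (one valid representation with x ≤ y).


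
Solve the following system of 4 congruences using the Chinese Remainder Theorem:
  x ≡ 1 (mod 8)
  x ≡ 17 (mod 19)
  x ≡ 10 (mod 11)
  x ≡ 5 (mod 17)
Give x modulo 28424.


Product of moduli M = 8 · 19 · 11 · 17 = 28424.
Merge one congruence at a time:
  Start: x ≡ 1 (mod 8).
  Combine with x ≡ 17 (mod 19); new modulus lcm = 152.
    Write x = 1 + 8·t and substitute into x ≡ 17 (mod 19): 8·t ≡ 17 − 1 = 16 (mod 19).
    The inverse of 8 mod 19 is 12 (since 8·12 = 96 = 5·19 + 1), so t ≡ 12·16 = 192 ≡ 2 (mod 19).
    Then x = 1 + 8·2 = 17, valid modulo lcm(8, 19) = 152: x ≡ 17 (mod 152).
  Combine with x ≡ 10 (mod 11); new modulus lcm = 1672.
    Write x = 17 + 152·t and substitute into x ≡ 10 (mod 11): 152·t ≡ 10 − 17 = -7 (mod 11).
    Reduce coefficients mod 11: 9·t ≡ 4 (mod 11).
    The inverse of 9 mod 11 is 5 (since 9·5 = 45 = 4·11 + 1), so t ≡ 5·4 = 20 ≡ 9 (mod 11).
    Then x = 17 + 152·9 = 1385, valid modulo lcm(152, 11) = 1672: x ≡ 1385 (mod 1672).
  Combine with x ≡ 5 (mod 17); new modulus lcm = 28424.
    Write x = 1385 + 1672·t and substitute into x ≡ 5 (mod 17): 1672·t ≡ 5 − 1385 = -1380 (mod 17).
    Reduce coefficients mod 17: 6·t ≡ 14 (mod 17).
    The inverse of 6 mod 17 is 3 (since 6·3 = 18 = 1·17 + 1), so t ≡ 3·14 = 42 ≡ 8 (mod 17).
    Then x = 1385 + 1672·8 = 14761, valid modulo lcm(1672, 17) = 28424: x ≡ 14761 (mod 28424).
Verify against each original: 14761 mod 8 = 1, 14761 mod 19 = 17, 14761 mod 11 = 10, 14761 mod 17 = 5.

x ≡ 14761 (mod 28424).


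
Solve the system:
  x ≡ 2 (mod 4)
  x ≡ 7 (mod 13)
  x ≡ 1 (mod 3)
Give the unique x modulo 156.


Moduli 4, 13, 3 are pairwise coprime; by CRT there is a unique solution modulo M = 4 · 13 · 3 = 156.
Solve pairwise, accumulating the modulus:
  Start with x ≡ 2 (mod 4).
  Combine with x ≡ 7 (mod 13): since gcd(4, 13) = 1, we get a unique residue mod 52.
    Write x = 2 + 4·t and substitute into x ≡ 7 (mod 13): 4·t ≡ 7 − 2 = 5 (mod 13).
    The inverse of 4 mod 13 is 10 (since 4·10 = 40 = 3·13 + 1), so t ≡ 10·5 = 50 ≡ 11 (mod 13).
    Then x = 2 + 4·11 = 46, valid modulo lcm(4, 13) = 52: x ≡ 46 (mod 52).
  Combine with x ≡ 1 (mod 3): since gcd(52, 3) = 1, we get a unique residue mod 156.
    Write x = 46 + 52·t and substitute into x ≡ 1 (mod 3): 52·t ≡ 1 − 46 = -45 (mod 3).
    Reduce coefficients mod 3: 1·t ≡ 0 (mod 3).
    So t ≡ 0 (mod 3).
    Then x = 46 + 52·0 = 46, valid modulo lcm(52, 3) = 156: x ≡ 46 (mod 156).
Verify: 46 mod 4 = 2 ✓, 46 mod 13 = 7 ✓, 46 mod 3 = 1 ✓.

x ≡ 46 (mod 156).


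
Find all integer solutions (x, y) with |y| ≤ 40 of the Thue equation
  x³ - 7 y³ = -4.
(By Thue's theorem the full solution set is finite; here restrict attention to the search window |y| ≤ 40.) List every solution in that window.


The equation is x³ - 7y³ = -4. For fixed y, x³ = 7·y³ − 4, so a solution requires the RHS to be a perfect cube.
Strategy: iterate y from -40 to 40, compute RHS = 7·y³ − 4, and check whether it is a (positive or negative) perfect cube.
Check small values of y:
  y = 0: RHS = -4 is not a perfect cube.
  y = 1: RHS = 3 is not a perfect cube.
  y = -1: RHS = -11 is not a perfect cube.
  y = 2: RHS = 52 is not a perfect cube.
  y = -2: RHS = -60 is not a perfect cube.
  y = 3: RHS = 185 is not a perfect cube.
  y = -3: RHS = -193 is not a perfect cube.
Continuing the search up to |y| = 40 finds no solutions either.
No (x, y) in the scanned range satisfies the equation.

No integer solutions with |y| ≤ 40.


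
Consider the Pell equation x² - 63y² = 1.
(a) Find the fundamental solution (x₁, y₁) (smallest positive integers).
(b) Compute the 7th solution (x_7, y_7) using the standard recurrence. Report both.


Step 1: Find the fundamental solution (x₁, y₁) of x² - 63y² = 1.
  Expand √63 as a continued fraction. a₀ = ⌊√63⌋ = 7; iterate m_{k+1} = d_k·a_k − m_k, d_{k+1} = (63 − m_{k+1}²)/d_k, a_{k+1} = ⌊(a₀ + m_{k+1})/d_{k+1}⌋ (starting m₀ = 0, d₀ = 1), with convergents p_k = a_k·p_{k-1} + p_{k-2}, q_k = a_k·q_{k-1} + q_{k-2} (p₋₁ = 1, q₋₁ = 0):
  k = 0: a₀ = 7; p₀/q₀ = 7/1; p₀² − 63·q₀² = 49 − 63 = -14.
  k = 1: m = 7, d = 14, a = ⌊(7 + 7)/14⌋ = 1; p/q = (1·7 + 1)/(1·1 + 0) = 8/1; p² − 63·q² = 64 − 63 = 1.
  The first convergent with p² − 63·q² = 1 gives the fundamental solution (x₁, y₁) = (8, 1).
Step 2: Apply the recurrence (x_{n+1}, y_{n+1}) = (x₁x_n + 63y₁y_n, x₁y_n + y₁x_n) repeatedly.
  From (x_1, y_1) = (8, 1): x_2 = 8·8 + 63·1·1 = 127; y_2 = 8·1 + 1·8 = 16.
  From (x_2, y_2) = (127, 16): x_3 = 8·127 + 63·1·16 = 2024; y_3 = 8·16 + 1·127 = 255.
  From (x_3, y_3) = (2024, 255): x_4 = 8·2024 + 63·1·255 = 32257; y_4 = 8·255 + 1·2024 = 4064.
  From (x_4, y_4) = (32257, 4064): x_5 = 8·32257 + 63·1·4064 = 514088; y_5 = 8·4064 + 1·32257 = 64769.
  From (x_5, y_5) = (514088, 64769): x_6 = 8·514088 + 63·1·64769 = 8193151; y_6 = 8·64769 + 1·514088 = 1032240.
  From (x_6, y_6) = (8193151, 1032240): x_7 = 8·8193151 + 63·1·1032240 = 130576328; y_7 = 8·1032240 + 1·8193151 = 16451071.
Step 3: Verify x_7² - 63·y_7² = 17050177433963584 - 17050177433963583 = 1 (should be 1). ✓

(x_1, y_1) = (8, 1); (x_7, y_7) = (130576328, 16451071).


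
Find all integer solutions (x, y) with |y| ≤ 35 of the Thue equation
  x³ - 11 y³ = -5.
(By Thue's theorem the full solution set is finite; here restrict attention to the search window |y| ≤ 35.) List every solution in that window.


The equation is x³ - 11y³ = -5. For fixed y, x³ = 11·y³ − 5, so a solution requires the RHS to be a perfect cube.
Strategy: iterate y from -35 to 35, compute RHS = 11·y³ − 5, and check whether it is a (positive or negative) perfect cube.
Check small values of y:
  y = 0: RHS = -5 is not a perfect cube.
  y = 1: RHS = 6 is not a perfect cube.
  y = -1: RHS = -16 is not a perfect cube.
  y = 2: RHS = 83 is not a perfect cube.
  y = -2: RHS = -93 is not a perfect cube.
  y = 3: RHS = 292 is not a perfect cube.
  y = -3: RHS = -302 is not a perfect cube.
Continuing the search up to |y| = 35 finds no solutions either.
No (x, y) in the scanned range satisfies the equation.

No integer solutions with |y| ≤ 35.


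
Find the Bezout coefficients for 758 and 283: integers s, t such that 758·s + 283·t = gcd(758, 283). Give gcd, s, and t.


Euclidean algorithm on (758, 283) — divide until remainder is 0:
  758 = 2 · 283 + 192
  283 = 1 · 192 + 91
  192 = 2 · 91 + 10
  91 = 9 · 10 + 1
  10 = 10 · 1 + 0
gcd(758, 283) = 1.
Track Bezout coefficients alongside the remainders: start with r₀ = 758 = a·1 + b·0 (s = 1, t = 0) and r₁ = 283 = a·0 + b·1 (s = 0, t = 1); each new remainder r_{k+1} = r_{k-1} − q_k·r_k inherits s_{k+1} = s_{k-1} − q_k·s_k, t_{k+1} = t_{k-1} − q_k·t_k, so r_k = a·s_k + b·t_k at every step:
  q = 2: r = 192, s = 1 − 2·0 = 1, t = 0 − 2·1 = -2  (check: 758·1 + 283·(-2) = 192)
  q = 1: r = 91, s = 0 − 1·1 = -1, t = 1 − 1·(-2) = 3  (check: 758·(-1) + 283·3 = 91)
  q = 2: r = 10, s = 1 − 2·(-1) = 3, t = -2 − 2·3 = -8  (check: 758·3 + 283·(-8) = 10)
  q = 9: r = 1, s = -1 − 9·3 = -28, t = 3 − 9·(-8) = 75  (check: 758·(-28) + 283·75 = 1)
The row with r = 1 (the gcd) gives the Bezout coefficients s = -28, t = 75.
Result: 758 · (-28) + 283 · (75) = 1.

gcd(758, 283) = 1; s = -28, t = 75 (check: 758·(-28) + 283·75 = 1).


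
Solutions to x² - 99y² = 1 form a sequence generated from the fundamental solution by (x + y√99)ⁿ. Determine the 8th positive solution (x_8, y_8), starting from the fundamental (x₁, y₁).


Step 1: Find the fundamental solution (x₁, y₁) of x² - 99y² = 1.
  Expand √99 as a continued fraction. a₀ = ⌊√99⌋ = 9; iterate m_{k+1} = d_k·a_k − m_k, d_{k+1} = (99 − m_{k+1}²)/d_k, a_{k+1} = ⌊(a₀ + m_{k+1})/d_{k+1}⌋ (starting m₀ = 0, d₀ = 1), with convergents p_k = a_k·p_{k-1} + p_{k-2}, q_k = a_k·q_{k-1} + q_{k-2} (p₋₁ = 1, q₋₁ = 0):
  k = 0: a₀ = 9; p₀/q₀ = 9/1; p₀² − 99·q₀² = 81 − 99 = -18.
  k = 1: m = 9, d = 18, a = ⌊(9 + 9)/18⌋ = 1; p/q = (1·9 + 1)/(1·1 + 0) = 10/1; p² − 99·q² = 100 − 99 = 1.
  The first convergent with p² − 99·q² = 1 gives the fundamental solution (x₁, y₁) = (10, 1).
Step 2: Apply the recurrence (x_{n+1}, y_{n+1}) = (x₁x_n + 99y₁y_n, x₁y_n + y₁x_n) repeatedly.
  From (x_1, y_1) = (10, 1): x_2 = 10·10 + 99·1·1 = 199; y_2 = 10·1 + 1·10 = 20.
  From (x_2, y_2) = (199, 20): x_3 = 10·199 + 99·1·20 = 3970; y_3 = 10·20 + 1·199 = 399.
  From (x_3, y_3) = (3970, 399): x_4 = 10·3970 + 99·1·399 = 79201; y_4 = 10·399 + 1·3970 = 7960.
  From (x_4, y_4) = (79201, 7960): x_5 = 10·79201 + 99·1·7960 = 1580050; y_5 = 10·7960 + 1·79201 = 158801.
  From (x_5, y_5) = (1580050, 158801): x_6 = 10·1580050 + 99·1·158801 = 31521799; y_6 = 10·158801 + 1·1580050 = 3168060.
  From (x_6, y_6) = (31521799, 3168060): x_7 = 10·31521799 + 99·1·3168060 = 628855930; y_7 = 10·3168060 + 1·31521799 = 63202399.
  From (x_7, y_7) = (628855930, 63202399): x_8 = 10·628855930 + 99·1·63202399 = 12545596801; y_8 = 10·63202399 + 1·628855930 = 1260879920.
Step 3: Verify x_8² - 99·y_8² = 157391999093261433601 - 157391999093261433600 = 1 (should be 1). ✓

(x_1, y_1) = (10, 1); (x_8, y_8) = (12545596801, 1260879920).


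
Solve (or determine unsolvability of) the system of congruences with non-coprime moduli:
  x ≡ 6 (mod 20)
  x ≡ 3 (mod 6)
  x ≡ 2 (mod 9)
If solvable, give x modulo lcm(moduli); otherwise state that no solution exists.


Moduli 20, 6, 9 are not pairwise coprime, so CRT works modulo lcm(m_i) when all pairwise compatibility conditions hold.
Pairwise compatibility: gcd(m_i, m_j) must divide a_i - a_j for every pair.
Merge one congruence at a time:
  Start: x ≡ 6 (mod 20).
  Combine with x ≡ 3 (mod 6): gcd(20, 6) = 2, and 3 - 6 = -3 is NOT divisible by 2.
    ⇒ system is inconsistent (no integer solution).

No solution (the system is inconsistent).


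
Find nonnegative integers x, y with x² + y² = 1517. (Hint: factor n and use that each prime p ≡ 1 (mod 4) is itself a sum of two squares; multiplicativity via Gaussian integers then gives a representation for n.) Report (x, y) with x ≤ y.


Step 1: Factor n = 1517 = 37 · 41.
Step 2: Check the mod-4 condition on each prime factor: 37 ≡ 1 (mod 4), exponent 1; 41 ≡ 1 (mod 4), exponent 1.
All primes ≡ 3 (mod 4) appear to even exponent (or don't appear), so by the two-squares theorem n IS expressible as a sum of two squares.
Step 3: Build a representation. Here n = 37 · 41 is a product of primes ≡ 1 (mod 4). Each prime p ≡ 1 (mod 4) is itself a sum of two squares; find a² by testing p − a² for a perfect square:
  37: 37 − 1² = 36 = 6² ⇒ 37 = 1² + 6².
  41: 41 − 1² = 40, 41 − 2² = 37, 41 − 3² = 32, 41 − 4² = 25 = 5² ⇒ 41 = 4² + 5².
  Combine using the Brahmagupta–Fibonacci identity (a² + b²)(c² + d²) = (ac − bd)² + (ad + bc)² = (ac + bd)² + (ad − bc)²:
  37 · 41 = 1517: from (1² + 6²)(4² + 5²), take (1·4 − 6·5, 1·5 + 6·4) = (4 − 30, 5 + 24) = (-26, 29); dropping signs (only squares matter) gives (26, 29); check 26² + 29² = 676 + 841 = 1517 ✓.
Step 4: Order so x ≤ y and verify: 26² + 29² = 676 + 841 = 1517 = n. ✓

n = 1517 = 26² + 29² (one valid representation with x ≤ y).


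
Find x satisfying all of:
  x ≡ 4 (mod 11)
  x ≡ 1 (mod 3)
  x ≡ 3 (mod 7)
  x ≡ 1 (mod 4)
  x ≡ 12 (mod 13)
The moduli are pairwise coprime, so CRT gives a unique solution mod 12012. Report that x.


Product of moduli M = 11 · 3 · 7 · 4 · 13 = 12012.
Merge one congruence at a time:
  Start: x ≡ 4 (mod 11).
  Combine with x ≡ 1 (mod 3); new modulus lcm = 33.
    Write x = 4 + 11·t and substitute into x ≡ 1 (mod 3): 11·t ≡ 1 − 4 = -3 (mod 3).
    Reduce coefficients mod 3: 2·t ≡ 0 (mod 3).
    The inverse of 2 mod 3 is 2 (since 2·2 = 4 = 1·3 + 1), so t ≡ 2·0 = 0 ≡ 0 (mod 3).
    Then x = 4 + 11·0 = 4, valid modulo lcm(11, 3) = 33: x ≡ 4 (mod 33).
  Combine with x ≡ 3 (mod 7); new modulus lcm = 231.
    Write x = 4 + 33·t and substitute into x ≡ 3 (mod 7): 33·t ≡ 3 − 4 = -1 (mod 7).
    Reduce coefficients mod 7: 5·t ≡ 6 (mod 7).
    The inverse of 5 mod 7 is 3 (since 5·3 = 15 = 2·7 + 1), so t ≡ 3·6 = 18 ≡ 4 (mod 7).
    Then x = 4 + 33·4 = 136, valid modulo lcm(33, 7) = 231: x ≡ 136 (mod 231).
  Combine with x ≡ 1 (mod 4); new modulus lcm = 924.
    Write x = 136 + 231·t and substitute into x ≡ 1 (mod 4): 231·t ≡ 1 − 136 = -135 (mod 4).
    Reduce coefficients mod 4: 3·t ≡ 1 (mod 4).
    The inverse of 3 mod 4 is 3 (since 3·3 = 9 = 2·4 + 1), so t ≡ 3·1 = 3 ≡ 3 (mod 4).
    Then x = 136 + 231·3 = 829, valid modulo lcm(231, 4) = 924: x ≡ 829 (mod 924).
  Combine with x ≡ 12 (mod 13); new modulus lcm = 12012.
    Write x = 829 + 924·t and substitute into x ≡ 12 (mod 13): 924·t ≡ 12 − 829 = -817 (mod 13).
    Reduce coefficients mod 13: 1·t ≡ 2 (mod 13).
    So t ≡ 2 (mod 13).
    Then x = 829 + 924·2 = 2677, valid modulo lcm(924, 13) = 12012: x ≡ 2677 (mod 12012).
Verify against each original: 2677 mod 11 = 4, 2677 mod 3 = 1, 2677 mod 7 = 3, 2677 mod 4 = 1, 2677 mod 13 = 12.

x ≡ 2677 (mod 12012).


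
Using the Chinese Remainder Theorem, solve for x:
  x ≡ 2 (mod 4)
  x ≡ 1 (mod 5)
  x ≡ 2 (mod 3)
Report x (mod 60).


Moduli 4, 5, 3 are pairwise coprime; by CRT there is a unique solution modulo M = 4 · 5 · 3 = 60.
Solve pairwise, accumulating the modulus:
  Start with x ≡ 2 (mod 4).
  Combine with x ≡ 1 (mod 5): since gcd(4, 5) = 1, we get a unique residue mod 20.
    Write x = 2 + 4·t and substitute into x ≡ 1 (mod 5): 4·t ≡ 1 − 2 = -1 (mod 5).
    Reduce coefficients mod 5: 4·t ≡ 4 (mod 5).
    The inverse of 4 mod 5 is 4 (since 4·4 = 16 = 3·5 + 1), so t ≡ 4·4 = 16 ≡ 1 (mod 5).
    Then x = 2 + 4·1 = 6, valid modulo lcm(4, 5) = 20: x ≡ 6 (mod 20).
  Combine with x ≡ 2 (mod 3): since gcd(20, 3) = 1, we get a unique residue mod 60.
    Write x = 6 + 20·t and substitute into x ≡ 2 (mod 3): 20·t ≡ 2 − 6 = -4 (mod 3).
    Reduce coefficients mod 3: 2·t ≡ 2 (mod 3).
    The inverse of 2 mod 3 is 2 (since 2·2 = 4 = 1·3 + 1), so t ≡ 2·2 = 4 ≡ 1 (mod 3).
    Then x = 6 + 20·1 = 26, valid modulo lcm(20, 3) = 60: x ≡ 26 (mod 60).
Verify: 26 mod 4 = 2 ✓, 26 mod 5 = 1 ✓, 26 mod 3 = 2 ✓.

x ≡ 26 (mod 60).


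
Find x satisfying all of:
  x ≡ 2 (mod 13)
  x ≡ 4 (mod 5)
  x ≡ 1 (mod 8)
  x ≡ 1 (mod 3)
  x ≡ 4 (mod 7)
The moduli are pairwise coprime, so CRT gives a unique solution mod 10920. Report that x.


Product of moduli M = 13 · 5 · 8 · 3 · 7 = 10920.
Merge one congruence at a time:
  Start: x ≡ 2 (mod 13).
  Combine with x ≡ 4 (mod 5); new modulus lcm = 65.
    Write x = 2 + 13·t and substitute into x ≡ 4 (mod 5): 13·t ≡ 4 − 2 = 2 (mod 5).
    Reduce coefficients mod 5: 3·t ≡ 2 (mod 5).
    The inverse of 3 mod 5 is 2 (since 3·2 = 6 = 1·5 + 1), so t ≡ 2·2 = 4 ≡ 4 (mod 5).
    Then x = 2 + 13·4 = 54, valid modulo lcm(13, 5) = 65: x ≡ 54 (mod 65).
  Combine with x ≡ 1 (mod 8); new modulus lcm = 520.
    Write x = 54 + 65·t and substitute into x ≡ 1 (mod 8): 65·t ≡ 1 − 54 = -53 (mod 8).
    Reduce coefficients mod 8: 1·t ≡ 3 (mod 8).
    So t ≡ 3 (mod 8).
    Then x = 54 + 65·3 = 249, valid modulo lcm(65, 8) = 520: x ≡ 249 (mod 520).
  Combine with x ≡ 1 (mod 3); new modulus lcm = 1560.
    Write x = 249 + 520·t and substitute into x ≡ 1 (mod 3): 520·t ≡ 1 − 249 = -248 (mod 3).
    Reduce coefficients mod 3: 1·t ≡ 1 (mod 3).
    So t ≡ 1 (mod 3).
    Then x = 249 + 520·1 = 769, valid modulo lcm(520, 3) = 1560: x ≡ 769 (mod 1560).
  Combine with x ≡ 4 (mod 7); new modulus lcm = 10920.
    Write x = 769 + 1560·t and substitute into x ≡ 4 (mod 7): 1560·t ≡ 4 − 769 = -765 (mod 7).
    Reduce coefficients mod 7: 6·t ≡ 5 (mod 7).
    The inverse of 6 mod 7 is 6 (since 6·6 = 36 = 5·7 + 1), so t ≡ 6·5 = 30 ≡ 2 (mod 7).
    Then x = 769 + 1560·2 = 3889, valid modulo lcm(1560, 7) = 10920: x ≡ 3889 (mod 10920).
Verify against each original: 3889 mod 13 = 2, 3889 mod 5 = 4, 3889 mod 8 = 1, 3889 mod 3 = 1, 3889 mod 7 = 4.

x ≡ 3889 (mod 10920).


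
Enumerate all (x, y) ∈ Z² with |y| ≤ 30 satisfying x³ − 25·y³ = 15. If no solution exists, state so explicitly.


The equation is x³ - 25y³ = 15. For fixed y, x³ = 25·y³ + 15, so a solution requires the RHS to be a perfect cube.
Strategy: iterate y from -30 to 30, compute RHS = 25·y³ + 15, and check whether it is a (positive or negative) perfect cube.
Check small values of y:
  y = 0: RHS = 15 is not a perfect cube.
  y = 1: RHS = 40 is not a perfect cube.
  y = -1: RHS = -10 is not a perfect cube.
  y = 2: RHS = 215 is not a perfect cube.
  y = -2: RHS = -185 is not a perfect cube.
  y = 3: RHS = 690 is not a perfect cube.
  y = -3: RHS = -660 is not a perfect cube.
Continuing the search up to |y| = 30 finds no solutions either.
No (x, y) in the scanned range satisfies the equation.

No integer solutions with |y| ≤ 30.


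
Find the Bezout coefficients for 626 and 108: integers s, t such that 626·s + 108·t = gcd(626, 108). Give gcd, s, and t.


Euclidean algorithm on (626, 108) — divide until remainder is 0:
  626 = 5 · 108 + 86
  108 = 1 · 86 + 22
  86 = 3 · 22 + 20
  22 = 1 · 20 + 2
  20 = 10 · 2 + 0
gcd(626, 108) = 2.
Track Bezout coefficients alongside the remainders: start with r₀ = 626 = a·1 + b·0 (s = 1, t = 0) and r₁ = 108 = a·0 + b·1 (s = 0, t = 1); each new remainder r_{k+1} = r_{k-1} − q_k·r_k inherits s_{k+1} = s_{k-1} − q_k·s_k, t_{k+1} = t_{k-1} − q_k·t_k, so r_k = a·s_k + b·t_k at every step:
  q = 5: r = 86, s = 1 − 5·0 = 1, t = 0 − 5·1 = -5  (check: 626·1 + 108·(-5) = 86)
  q = 1: r = 22, s = 0 − 1·1 = -1, t = 1 − 1·(-5) = 6  (check: 626·(-1) + 108·6 = 22)
  q = 3: r = 20, s = 1 − 3·(-1) = 4, t = -5 − 3·6 = -23  (check: 626·4 + 108·(-23) = 20)
  q = 1: r = 2, s = -1 − 1·4 = -5, t = 6 − 1·(-23) = 29  (check: 626·(-5) + 108·29 = 2)
The row with r = 2 (the gcd) gives the Bezout coefficients s = -5, t = 29.
Result: 626 · (-5) + 108 · (29) = 2.

gcd(626, 108) = 2; s = -5, t = 29 (check: 626·(-5) + 108·29 = 2).
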